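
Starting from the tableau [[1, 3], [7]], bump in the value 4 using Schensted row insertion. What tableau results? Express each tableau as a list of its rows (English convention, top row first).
4 is larger than every entry of row 1, so it is appended to row 1. The new tableau is [[1, 3, 4], [7]].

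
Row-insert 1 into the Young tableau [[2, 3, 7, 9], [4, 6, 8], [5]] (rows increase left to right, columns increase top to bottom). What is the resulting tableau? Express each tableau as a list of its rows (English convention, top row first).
[[1, 3, 7, 9], [2, 6, 8], [4], [5]]

In row 1, 1 replaces 2 (the leftmost entry greater than 1); 2 is bumped to row 2. In row 2, 2 replaces 4 (the leftmost entry greater than 2); 4 is bumped to row 3. In row 3, 4 replaces 5 (the leftmost entry greater than 4); 5 is bumped to row 4. 5 starts a new row 4. The new tableau is [[1, 3, 7, 9], [2, 6, 8], [4], [5]].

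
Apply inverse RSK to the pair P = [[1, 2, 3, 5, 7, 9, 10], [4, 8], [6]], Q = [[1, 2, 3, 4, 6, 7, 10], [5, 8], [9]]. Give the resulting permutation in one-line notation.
1 2 4 6 5 8 9 7 3 10

Reverse RSK: for i = n, n-1, ..., 1, locate i in Q, remove the corresponding corner cell from P, and reverse-bump its entry up through P; the value ejected from row 1 is w(i).

So w = 1 2 4 6 5 8 9 7 3 10.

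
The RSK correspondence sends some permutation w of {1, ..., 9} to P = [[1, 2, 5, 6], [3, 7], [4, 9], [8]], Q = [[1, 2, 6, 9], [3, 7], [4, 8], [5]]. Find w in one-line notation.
Reverse the RSK construction: for i from n down to 1, find the cell of Q containing i, remove the entry at that cell from P, and reverse-bump it up through P; the value ejected from row 1 is w(i).

Step i=9: Q has 9 at row 1, column 4; remove that cell from P, ejecting 6. So w(9) = 6. P is now [[1, 2, 5], [3, 7], [4, 9], [8]].
Step i=8: Q has 8 at row 3, column 2; remove 9 from row 3 of P and reverse-bump: 9 enters row 2 and ejects 7; 7 enters row 1 and ejects 5. So w(8) = 5. P is now [[1, 2, 7], [3, 9], [4], [8]].
Step i=7: Q has 7 at row 2, column 2; remove 9 from row 2 of P and reverse-bump: 9 enters row 1 and ejects 7. So w(7) = 7. P is now [[1, 2, 9], [3], [4], [8]].
Step i=6: Q has 6 at row 1, column 3; remove that cell from P, ejecting 9. So w(6) = 9. P is now [[1, 2], [3], [4], [8]].
Step i=5: Q has 5 at row 4, column 1; remove 8 from row 4 of P and reverse-bump: 8 enters row 3 and ejects 4; 4 enters row 2 and ejects 3; 3 enters row 1 and ejects 2. So w(5) = 2. P is now [[1, 3], [4], [8]].
Step i=4: Q has 4 at row 3, column 1; remove 8 from row 3 of P and reverse-bump: 8 enters row 2 and ejects 4; 4 enters row 1 and ejects 3. So w(4) = 3. P is now [[1, 4], [8]].
Step i=3: Q has 3 at row 2, column 1; remove 8 from row 2 of P and reverse-bump: 8 enters row 1 and ejects 4. So w(3) = 4. P is now [[1, 8]].
Step i=2: Q has 2 at row 1, column 2; remove that cell from P, ejecting 8. So w(2) = 8. P is now [[1]].
Step i=1: Q has 1 at row 1, column 1; remove that cell from P, ejecting 1. So w(1) = 1. P is now [].

So w = 1 8 4 3 2 9 7 5 6.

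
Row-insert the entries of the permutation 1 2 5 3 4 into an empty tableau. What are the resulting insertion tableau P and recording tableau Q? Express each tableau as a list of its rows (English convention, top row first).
Insert each entry of the permutation into P by Schensted row insertion, recording in Q the position of each new cell.

Insert 1: appended to row 1. P = [[1]], Q = [[1]].
Insert 2: appended to row 1. P = [[1, 2]], Q = [[1, 2]].
Insert 5: appended to row 1. P = [[1, 2, 5]], Q = [[1, 2, 3]].
Insert 3: 3 bumps 5 from row 1; 5 starts row 2. P = [[1, 2, 3], [5]], Q = [[1, 2, 3], [4]].
Insert 4: appended to row 1. P = [[1, 2, 3, 4], [5]], Q = [[1, 2, 3, 5], [4]].

So P = [[1, 2, 3, 4], [5]], Q = [[1, 2, 3, 5], [4]].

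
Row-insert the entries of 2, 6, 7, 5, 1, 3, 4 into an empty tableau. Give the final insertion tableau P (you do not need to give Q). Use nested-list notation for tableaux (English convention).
Insert 2: appended to row 1. P = [[2]].
Insert 6: appended to row 1. P = [[2, 6]].
Insert 7: appended to row 1. P = [[2, 6, 7]].
Insert 5: 5 bumps 6 from row 1; 6 starts row 2. P = [[2, 5, 7], [6]].
Insert 1: 1 bumps 2 from row 1; 2 bumps 6 from row 2; 6 starts row 3. P = [[1, 5, 7], [2], [6]].
Insert 3: 3 bumps 5 from row 1; 5 appends to row 2. P = [[1, 3, 7], [2, 5], [6]].
Insert 4: 4 bumps 7 from row 1; 7 appends to row 2. P = [[1, 3, 4], [2, 5, 7], [6]].

So P = [[1, 3, 4], [2, 5, 7], [6]].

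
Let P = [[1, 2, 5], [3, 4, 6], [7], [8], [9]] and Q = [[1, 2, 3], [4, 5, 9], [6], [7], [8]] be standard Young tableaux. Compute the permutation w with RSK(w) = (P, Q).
3 4 9 1 8 7 6 2 5

Reverse the RSK construction: for i from n down to 1, find the cell of Q containing i, remove the entry at that cell from P, and reverse-bump it up through P; the value ejected from row 1 is w(i).

Step i=9: Q has 9 at row 2, column 3; remove 6 from row 2 of P and reverse-bump: 6 enters row 1 and ejects 5. So w(9) = 5. P is now [[1, 2, 6], [3, 4], [7], [8], [9]].
Step i=8: Q has 8 at row 5, column 1; remove 9 from row 5 of P and reverse-bump: 9 enters row 4 and ejects 8; 8 enters row 3 and ejects 7; 7 enters row 2 and ejects 4; 4 enters row 1 and ejects 2. So w(8) = 2. P is now [[1, 4, 6], [3, 7], [8], [9]].
Step i=7: Q has 7 at row 4, column 1; remove 9 from row 4 of P and reverse-bump: 9 enters row 3 and ejects 8; 8 enters row 2 and ejects 7; 7 enters row 1 and ejects 6. So w(7) = 6. P is now [[1, 4, 7], [3, 8], [9]].
Step i=6: Q has 6 at row 3, column 1; remove 9 from row 3 of P and reverse-bump: 9 enters row 2 and ejects 8; 8 enters row 1 and ejects 7. So w(6) = 7. P is now [[1, 4, 8], [3, 9]].
Step i=5: Q has 5 at row 2, column 2; remove 9 from row 2 of P and reverse-bump: 9 enters row 1 and ejects 8. So w(5) = 8. P is now [[1, 4, 9], [3]].
Step i=4: Q has 4 at row 2, column 1; remove 3 from row 2 of P and reverse-bump: 3 enters row 1 and ejects 1. So w(4) = 1. P is now [[3, 4, 9]].
Step i=3: Q has 3 at row 1, column 3; remove that cell from P, ejecting 9. So w(3) = 9. P is now [[3, 4]].
Step i=2: Q has 2 at row 1, column 2; remove that cell from P, ejecting 4. So w(2) = 4. P is now [[3]].
Step i=1: Q has 1 at row 1, column 1; remove that cell from P, ejecting 3. So w(1) = 3. P is now [].

So w = 3 4 9 1 8 7 6 2 5.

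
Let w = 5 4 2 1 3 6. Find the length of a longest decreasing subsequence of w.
4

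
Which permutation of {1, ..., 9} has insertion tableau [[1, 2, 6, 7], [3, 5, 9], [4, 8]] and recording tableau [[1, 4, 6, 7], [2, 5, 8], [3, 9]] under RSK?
4 3 1 8 5 6 9 7 2

Reverse the RSK construction: for i from n down to 1, find the cell of Q containing i, remove the entry at that cell from P, and reverse-bump it up through P; the value ejected from row 1 is w(i).

Step i=9: Q has 9 at row 3, column 2; remove 8 from row 3 of P and reverse-bump: 8 enters row 2 and ejects 5; 5 enters row 1 and ejects 2. So w(9) = 2. P is now [[1, 5, 6, 7], [3, 8, 9], [4]].
Step i=8: Q has 8 at row 2, column 3; remove 9 from row 2 of P and reverse-bump: 9 enters row 1 and ejects 7. So w(8) = 7. P is now [[1, 5, 6, 9], [3, 8], [4]].
Step i=7: Q has 7 at row 1, column 4; remove that cell from P, ejecting 9. So w(7) = 9. P is now [[1, 5, 6], [3, 8], [4]].
Step i=6: Q has 6 at row 1, column 3; remove that cell from P, ejecting 6. So w(6) = 6. P is now [[1, 5], [3, 8], [4]].
Step i=5: Q has 5 at row 2, column 2; remove 8 from row 2 of P and reverse-bump: 8 enters row 1 and ejects 5. So w(5) = 5. P is now [[1, 8], [3], [4]].
Step i=4: Q has 4 at row 1, column 2; remove that cell from P, ejecting 8. So w(4) = 8. P is now [[1], [3], [4]].
Step i=3: Q has 3 at row 3, column 1; remove 4 from row 3 of P and reverse-bump: 4 enters row 2 and ejects 3; 3 enters row 1 and ejects 1. So w(3) = 1. P is now [[3], [4]].
Step i=2: Q has 2 at row 2, column 1; remove 4 from row 2 of P and reverse-bump: 4 enters row 1 and ejects 3. So w(2) = 3. P is now [[4]].
Step i=1: Q has 1 at row 1, column 1; remove that cell from P, ejecting 4. So w(1) = 4. P is now [].

So w = 4 3 1 8 5 6 9 7 2.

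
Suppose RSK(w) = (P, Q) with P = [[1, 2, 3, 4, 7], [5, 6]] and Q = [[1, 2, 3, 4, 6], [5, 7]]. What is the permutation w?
1 2 5 6 3 7 4

Reverse the RSK construction: for i from n down to 1, find the cell of Q containing i, remove the entry at that cell from P, and reverse-bump it up through P; the value ejected from row 1 is w(i).

Step i=7: Q has 7 at row 2, column 2; remove 6 from row 2 of P and reverse-bump: 6 enters row 1 and ejects 4. So w(7) = 4. P is now [[1, 2, 3, 6, 7], [5]].
Step i=6: Q has 6 at row 1, column 5; remove that cell from P, ejecting 7. So w(6) = 7. P is now [[1, 2, 3, 6], [5]].
Step i=5: Q has 5 at row 2, column 1; remove 5 from row 2 of P and reverse-bump: 5 enters row 1 and ejects 3. So w(5) = 3. P is now [[1, 2, 5, 6]].
Step i=4: Q has 4 at row 1, column 4; remove that cell from P, ejecting 6. So w(4) = 6. P is now [[1, 2, 5]].
Step i=3: Q has 3 at row 1, column 3; remove that cell from P, ejecting 5. So w(3) = 5. P is now [[1, 2]].
Step i=2: Q has 2 at row 1, column 2; remove that cell from P, ejecting 2. So w(2) = 2. P is now [[1]].
Step i=1: Q has 1 at row 1, column 1; remove that cell from P, ejecting 1. So w(1) = 1. P is now [].

So w = 1 2 5 6 3 7 4.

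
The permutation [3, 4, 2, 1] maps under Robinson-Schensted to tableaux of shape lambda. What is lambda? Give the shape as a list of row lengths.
[2, 1, 1]

Row-insert each entry into an empty tableau.

After inserting 3: P = [[3]].
After inserting 4: P = [[3, 4]].
After inserting 2: P = [[2, 4], [3]].
After inserting 1: P = [[1, 4], [2], [3]].

The final insertion tableau P = [[1, 4], [2], [3]] has shape [2, 1, 1].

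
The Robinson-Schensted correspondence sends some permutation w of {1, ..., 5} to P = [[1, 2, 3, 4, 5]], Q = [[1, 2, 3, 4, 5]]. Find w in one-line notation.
1 2 3 4 5

Reverse the RSK construction: for i from n down to 1, find the cell of Q containing i, remove the entry at that cell from P, and reverse-bump it up through P; the value ejected from row 1 is w(i).

Step i=5: Q has 5 at row 1, column 5; remove that cell from P, ejecting 5. So w(5) = 5. P is now [[1, 2, 3, 4]].
Step i=4: Q has 4 at row 1, column 4; remove that cell from P, ejecting 4. So w(4) = 4. P is now [[1, 2, 3]].
Step i=3: Q has 3 at row 1, column 3; remove that cell from P, ejecting 3. So w(3) = 3. P is now [[1, 2]].
Step i=2: Q has 2 at row 1, column 2; remove that cell from P, ejecting 2. So w(2) = 2. P is now [[1]].
Step i=1: Q has 1 at row 1, column 1; remove that cell from P, ejecting 1. So w(1) = 1. P is now [].

So w = 1 2 3 4 5.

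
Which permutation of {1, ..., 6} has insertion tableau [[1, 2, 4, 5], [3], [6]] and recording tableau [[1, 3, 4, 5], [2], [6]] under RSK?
6 1 3 4 5 2

Reverse the RSK construction: for i from n down to 1, find the cell of Q containing i, remove the entry at that cell from P, and reverse-bump it up through P; the value ejected from row 1 is w(i).

Step i=6: Q has 6 at row 3, column 1; remove 6 from row 3 of P and reverse-bump: 6 enters row 2 and ejects 3; 3 enters row 1 and ejects 2. So w(6) = 2. P is now [[1, 3, 4, 5], [6]].
Step i=5: Q has 5 at row 1, column 4; remove that cell from P, ejecting 5. So w(5) = 5. P is now [[1, 3, 4], [6]].
Step i=4: Q has 4 at row 1, column 3; remove that cell from P, ejecting 4. So w(4) = 4. P is now [[1, 3], [6]].
Step i=3: Q has 3 at row 1, column 2; remove that cell from P, ejecting 3. So w(3) = 3. P is now [[1], [6]].
Step i=2: Q has 2 at row 2, column 1; remove 6 from row 2 of P and reverse-bump: 6 enters row 1 and ejects 1. So w(2) = 1. P is now [[6]].
Step i=1: Q has 1 at row 1, column 1; remove that cell from P, ejecting 6. So w(1) = 6. P is now [].

So w = 6 1 3 4 5 2.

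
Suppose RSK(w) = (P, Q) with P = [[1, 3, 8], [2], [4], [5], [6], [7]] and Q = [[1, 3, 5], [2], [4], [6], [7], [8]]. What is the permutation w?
Reverse the RSK construction: for i from n down to 1, find the cell of Q containing i, remove the entry at that cell from P, and reverse-bump it up through P; the value ejected from row 1 is w(i).

Step i=8: Q has 8 at row 6, column 1; remove 7 from row 6 of P and reverse-bump: 7 enters row 5 and ejects 6; 6 enters row 4 and ejects 5; 5 enters row 3 and ejects 4; 4 enters row 2 and ejects 2; 2 enters row 1 and ejects 1. So w(8) = 1. P is now [[2, 3, 8], [4], [5], [6], [7]].
Step i=7: Q has 7 at row 5, column 1; remove 7 from row 5 of P and reverse-bump: 7 enters row 4 and ejects 6; 6 enters row 3 and ejects 5; 5 enters row 2 and ejects 4; 4 enters row 1 and ejects 3. So w(7) = 3. P is now [[2, 4, 8], [5], [6], [7]].
Step i=6: Q has 6 at row 4, column 1; remove 7 from row 4 of P and reverse-bump: 7 enters row 3 and ejects 6; 6 enters row 2 and ejects 5; 5 enters row 1 and ejects 4. So w(6) = 4. P is now [[2, 5, 8], [6], [7]].
Step i=5: Q has 5 at row 1, column 3; remove that cell from P, ejecting 8. So w(5) = 8. P is now [[2, 5], [6], [7]].
Step i=4: Q has 4 at row 3, column 1; remove 7 from row 3 of P and reverse-bump: 7 enters row 2 and ejects 6; 6 enters row 1 and ejects 5. So w(4) = 5. P is now [[2, 6], [7]].
Step i=3: Q has 3 at row 1, column 2; remove that cell from P, ejecting 6. So w(3) = 6. P is now [[2], [7]].
Step i=2: Q has 2 at row 2, column 1; remove 7 from row 2 of P and reverse-bump: 7 enters row 1 and ejects 2. So w(2) = 2. P is now [[7]].
Step i=1: Q has 1 at row 1, column 1; remove that cell from P, ejecting 7. So w(1) = 7. P is now [].

So w = 7 2 6 5 8 4 3 1.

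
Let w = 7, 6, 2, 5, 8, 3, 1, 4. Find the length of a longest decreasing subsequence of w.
5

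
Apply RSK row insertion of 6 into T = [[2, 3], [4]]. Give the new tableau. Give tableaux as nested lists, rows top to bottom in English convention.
[[2, 3, 6], [4]]

6 is larger than every entry of row 1, so it is appended to row 1. The new tableau is [[2, 3, 6], [4]].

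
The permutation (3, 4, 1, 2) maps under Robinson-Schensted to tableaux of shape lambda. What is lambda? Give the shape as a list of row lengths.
Row-insert each entry into an empty tableau.

After inserting 3: P = [[3]].
After inserting 4: P = [[3, 4]].
After inserting 1: P = [[1, 4], [3]].
After inserting 2: P = [[1, 2], [3, 4]].

The final insertion tableau P = [[1, 2], [3, 4]] has shape [2, 2].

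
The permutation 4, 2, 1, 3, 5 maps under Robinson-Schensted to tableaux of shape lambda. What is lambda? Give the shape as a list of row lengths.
Row-insert each entry into an empty tableau.

After inserting 4: P = [[4]].
After inserting 2: P = [[2], [4]].
After inserting 1: P = [[1], [2], [4]].
After inserting 3: P = [[1, 3], [2], [4]].
After inserting 5: P = [[1, 3, 5], [2], [4]].

The final insertion tableau P = [[1, 3, 5], [2], [4]] has shape [3, 1, 1].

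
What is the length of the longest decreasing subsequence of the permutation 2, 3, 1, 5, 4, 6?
2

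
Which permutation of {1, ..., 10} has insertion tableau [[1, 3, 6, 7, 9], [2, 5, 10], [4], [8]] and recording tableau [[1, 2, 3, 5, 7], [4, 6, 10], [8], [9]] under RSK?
4 5 6 2 8 7 10 3 1 9

Reverse the RSK construction: for i from n down to 1, find the cell of Q containing i, remove the entry at that cell from P, and reverse-bump it up through P; the value ejected from row 1 is w(i).

Step i=10: Q has 10 at row 2, column 3; remove 10 from row 2 of P and reverse-bump: 10 enters row 1 and ejects 9. So w(10) = 9. P is now [[1, 3, 6, 7, 10], [2, 5], [4], [8]].
Step i=9: Q has 9 at row 4, column 1; remove 8 from row 4 of P and reverse-bump: 8 enters row 3 and ejects 4; 4 enters row 2 and ejects 2; 2 enters row 1 and ejects 1. So w(9) = 1. P is now [[2, 3, 6, 7, 10], [4, 5], [8]].
Step i=8: Q has 8 at row 3, column 1; remove 8 from row 3 of P and reverse-bump: 8 enters row 2 and ejects 5; 5 enters row 1 and ejects 3. So w(8) = 3. P is now [[2, 5, 6, 7, 10], [4, 8]].
Step i=7: Q has 7 at row 1, column 5; remove that cell from P, ejecting 10. So w(7) = 10. P is now [[2, 5, 6, 7], [4, 8]].
Step i=6: Q has 6 at row 2, column 2; remove 8 from row 2 of P and reverse-bump: 8 enters row 1 and ejects 7. So w(6) = 7. P is now [[2, 5, 6, 8], [4]].
Step i=5: Q has 5 at row 1, column 4; remove that cell from P, ejecting 8. So w(5) = 8. P is now [[2, 5, 6], [4]].
Step i=4: Q has 4 at row 2, column 1; remove 4 from row 2 of P and reverse-bump: 4 enters row 1 and ejects 2. So w(4) = 2. P is now [[4, 5, 6]].
Step i=3: Q has 3 at row 1, column 3; remove that cell from P, ejecting 6. So w(3) = 6. P is now [[4, 5]].
Step i=2: Q has 2 at row 1, column 2; remove that cell from P, ejecting 5. So w(2) = 5. P is now [[4]].
Step i=1: Q has 1 at row 1, column 1; remove that cell from P, ejecting 4. So w(1) = 4. P is now [].

So w = 4 5 6 2 8 7 10 3 1 9.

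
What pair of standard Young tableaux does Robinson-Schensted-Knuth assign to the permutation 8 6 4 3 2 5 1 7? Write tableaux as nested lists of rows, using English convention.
P = [[1, 5, 7], [2], [3], [4], [6], [8]], Q = [[1, 6, 8], [2], [3], [4], [5], [7]]

Insert each entry of the permutation into P by Schensted row insertion, recording in Q the position of each new cell.

After inserting 8: P = [[8]].
After inserting 6: P = [[6], [8]].
After inserting 4: P = [[4], [6], [8]].
After inserting 3: P = [[3], [4], [6], [8]].
After inserting 2: P = [[2], [3], [4], [6], [8]].
After inserting 5: P = [[2, 5], [3], [4], [6], [8]].
After inserting 1: P = [[1, 5], [2], [3], [4], [6], [8]].
After inserting 7: P = [[1, 5, 7], [2], [3], [4], [6], [8]].

So P = [[1, 5, 7], [2], [3], [4], [6], [8]], Q = [[1, 6, 8], [2], [3], [4], [5], [7]].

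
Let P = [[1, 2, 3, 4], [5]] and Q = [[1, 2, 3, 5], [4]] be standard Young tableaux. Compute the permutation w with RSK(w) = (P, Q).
Reverse the RSK construction: for i from n down to 1, find the cell of Q containing i, remove the entry at that cell from P, and reverse-bump it up through P; the value ejected from row 1 is w(i).

Step i=5: Q has 5 at row 1, column 4; remove that cell from P, ejecting 4. So w(5) = 4. P is now [[1, 2, 3], [5]].
Step i=4: Q has 4 at row 2, column 1; remove 5 from row 2 of P and reverse-bump: 5 enters row 1 and ejects 3. So w(4) = 3. P is now [[1, 2, 5]].
Step i=3: Q has 3 at row 1, column 3; remove that cell from P, ejecting 5. So w(3) = 5. P is now [[1, 2]].
Step i=2: Q has 2 at row 1, column 2; remove that cell from P, ejecting 2. So w(2) = 2. P is now [[1]].
Step i=1: Q has 1 at row 1, column 1; remove that cell from P, ejecting 1. So w(1) = 1. P is now [].

So w = 1 2 5 3 4.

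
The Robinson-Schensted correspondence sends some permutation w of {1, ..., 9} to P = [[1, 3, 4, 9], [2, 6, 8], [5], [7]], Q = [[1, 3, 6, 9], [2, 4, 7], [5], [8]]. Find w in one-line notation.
5 2 7 6 3 8 4 1 9

Reverse the RSK construction: for i from n down to 1, find the cell of Q containing i, remove the entry at that cell from P, and reverse-bump it up through P; the value ejected from row 1 is w(i).

Step i=9: Q has 9 at row 1, column 4; remove that cell from P, ejecting 9. So w(9) = 9. P is now [[1, 3, 4], [2, 6, 8], [5], [7]].
Step i=8: Q has 8 at row 4, column 1; remove 7 from row 4 of P and reverse-bump: 7 enters row 3 and ejects 5; 5 enters row 2 and ejects 2; 2 enters row 1 and ejects 1. So w(8) = 1. P is now [[2, 3, 4], [5, 6, 8], [7]].
Step i=7: Q has 7 at row 2, column 3; remove 8 from row 2 of P and reverse-bump: 8 enters row 1 and ejects 4. So w(7) = 4. P is now [[2, 3, 8], [5, 6], [7]].
Step i=6: Q has 6 at row 1, column 3; remove that cell from P, ejecting 8. So w(6) = 8. P is now [[2, 3], [5, 6], [7]].
Step i=5: Q has 5 at row 3, column 1; remove 7 from row 3 of P and reverse-bump: 7 enters row 2 and ejects 6; 6 enters row 1 and ejects 3. So w(5) = 3. P is now [[2, 6], [5, 7]].
Step i=4: Q has 4 at row 2, column 2; remove 7 from row 2 of P and reverse-bump: 7 enters row 1 and ejects 6. So w(4) = 6. P is now [[2, 7], [5]].
Step i=3: Q has 3 at row 1, column 2; remove that cell from P, ejecting 7. So w(3) = 7. P is now [[2], [5]].
Step i=2: Q has 2 at row 2, column 1; remove 5 from row 2 of P and reverse-bump: 5 enters row 1 and ejects 2. So w(2) = 2. P is now [[5]].
Step i=1: Q has 1 at row 1, column 1; remove that cell from P, ejecting 5. So w(1) = 5. P is now [].

So w = 5 2 7 6 3 8 4 1 9.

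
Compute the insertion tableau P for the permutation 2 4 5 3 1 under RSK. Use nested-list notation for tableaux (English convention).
Insert 2: appended to row 1. P = [[2]].
Insert 4: appended to row 1. P = [[2, 4]].
Insert 5: appended to row 1. P = [[2, 4, 5]].
Insert 3: 3 bumps 4 from row 1; 4 starts row 2. P = [[2, 3, 5], [4]].
Insert 1: 1 bumps 2 from row 1; 2 bumps 4 from row 2; 4 starts row 3. P = [[1, 3, 5], [2], [4]].

So P = [[1, 3, 5], [2], [4]].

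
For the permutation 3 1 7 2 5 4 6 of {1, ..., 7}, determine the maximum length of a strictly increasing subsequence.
4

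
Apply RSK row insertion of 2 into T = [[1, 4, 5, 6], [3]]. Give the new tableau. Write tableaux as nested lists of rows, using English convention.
[[1, 2, 5, 6], [3, 4]]

In row 1, 2 replaces 4 (the leftmost entry greater than 2); 4 is bumped to row 2. 4 is appended to row 2. The new tableau is [[1, 2, 5, 6], [3, 4]].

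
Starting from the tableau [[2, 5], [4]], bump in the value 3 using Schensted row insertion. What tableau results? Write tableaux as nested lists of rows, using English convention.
In row 1, 3 replaces 5 (the leftmost entry greater than 3); 5 is bumped to row 2. 5 is appended to row 2. The new tableau is [[2, 3], [4, 5]].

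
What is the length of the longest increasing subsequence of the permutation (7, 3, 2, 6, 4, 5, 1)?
3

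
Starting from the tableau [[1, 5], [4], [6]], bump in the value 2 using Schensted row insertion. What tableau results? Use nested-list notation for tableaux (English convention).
In row 1, 2 replaces 5 (the leftmost entry greater than 2); 5 is bumped to row 2. 5 is appended to row 2. The new tableau is [[1, 2], [4, 5], [6]].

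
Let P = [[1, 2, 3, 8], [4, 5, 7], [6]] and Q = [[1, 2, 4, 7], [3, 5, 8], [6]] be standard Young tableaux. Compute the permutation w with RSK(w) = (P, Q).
Reverse the RSK construction: for i from n down to 1, find the cell of Q containing i, remove the entry at that cell from P, and reverse-bump it up through P; the value ejected from row 1 is w(i).

Step i=8: Q has 8 at row 2, column 3; remove 7 from row 2 of P and reverse-bump: 7 enters row 1 and ejects 3. So w(8) = 3. P is now [[1, 2, 7, 8], [4, 5], [6]].
Step i=7: Q has 7 at row 1, column 4; remove that cell from P, ejecting 8. So w(7) = 8. P is now [[1, 2, 7], [4, 5], [6]].
Step i=6: Q has 6 at row 3, column 1; remove 6 from row 3 of P and reverse-bump: 6 enters row 2 and ejects 5; 5 enters row 1 and ejects 2. So w(6) = 2. P is now [[1, 5, 7], [4, 6]].
Step i=5: Q has 5 at row 2, column 2; remove 6 from row 2 of P and reverse-bump: 6 enters row 1 and ejects 5. So w(5) = 5. P is now [[1, 6, 7], [4]].
Step i=4: Q has 4 at row 1, column 3; remove that cell from P, ejecting 7. So w(4) = 7. P is now [[1, 6], [4]].
Step i=3: Q has 3 at row 2, column 1; remove 4 from row 2 of P and reverse-bump: 4 enters row 1 and ejects 1. So w(3) = 1. P is now [[4, 6]].
Step i=2: Q has 2 at row 1, column 2; remove that cell from P, ejecting 6. So w(2) = 6. P is now [[4]].
Step i=1: Q has 1 at row 1, column 1; remove that cell from P, ejecting 4. So w(1) = 4. P is now [].

So w = 4 6 1 7 5 2 8 3.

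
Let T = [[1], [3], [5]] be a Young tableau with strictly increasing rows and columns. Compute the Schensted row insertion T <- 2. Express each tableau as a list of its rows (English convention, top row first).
2 is larger than every entry of row 1, so it is appended to row 1. The new tableau is [[1, 2], [3], [5]].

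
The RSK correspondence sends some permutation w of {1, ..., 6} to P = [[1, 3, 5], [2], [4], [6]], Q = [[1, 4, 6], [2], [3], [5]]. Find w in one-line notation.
Reverse RSK: for i = n, n-1, ..., 1, locate i in Q, remove the corresponding corner cell from P, and reverse-bump its entry up through P; the value ejected from row 1 is w(i).

So w = 6 4 2 3 1 5.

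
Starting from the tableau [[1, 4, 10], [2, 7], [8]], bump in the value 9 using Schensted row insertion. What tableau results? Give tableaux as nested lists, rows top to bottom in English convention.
In row 1, 9 replaces 10 (the leftmost entry greater than 9); 10 is bumped to row 2. 10 is appended to row 2. The new tableau is [[1, 4, 9], [2, 7, 10], [8]].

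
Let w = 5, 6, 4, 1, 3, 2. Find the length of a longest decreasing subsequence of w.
4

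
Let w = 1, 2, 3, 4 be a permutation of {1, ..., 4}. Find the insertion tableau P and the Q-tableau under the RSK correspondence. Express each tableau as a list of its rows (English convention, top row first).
P = [[1, 2, 3, 4]], Q = [[1, 2, 3, 4]]

Insert each entry of the permutation into P by Schensted row insertion, recording in Q the position of each new cell.

After inserting 1: P = [[1]].
After inserting 2: P = [[1, 2]].
After inserting 3: P = [[1, 2, 3]].
After inserting 4: P = [[1, 2, 3, 4]].

So P = [[1, 2, 3, 4]], Q = [[1, 2, 3, 4]].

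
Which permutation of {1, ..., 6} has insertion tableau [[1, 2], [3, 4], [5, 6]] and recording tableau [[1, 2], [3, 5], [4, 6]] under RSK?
5 6 3 1 4 2

Reverse the RSK construction: for i from n down to 1, find the cell of Q containing i, remove the entry at that cell from P, and reverse-bump it up through P; the value ejected from row 1 is w(i).

Step i=6: Q has 6 at row 3, column 2; remove 6 from row 3 of P and reverse-bump: 6 enters row 2 and ejects 4; 4 enters row 1 and ejects 2. So w(6) = 2. P is now [[1, 4], [3, 6], [5]].
Step i=5: Q has 5 at row 2, column 2; remove 6 from row 2 of P and reverse-bump: 6 enters row 1 and ejects 4. So w(5) = 4. P is now [[1, 6], [3], [5]].
Step i=4: Q has 4 at row 3, column 1; remove 5 from row 3 of P and reverse-bump: 5 enters row 2 and ejects 3; 3 enters row 1 and ejects 1. So w(4) = 1. P is now [[3, 6], [5]].
Step i=3: Q has 3 at row 2, column 1; remove 5 from row 2 of P and reverse-bump: 5 enters row 1 and ejects 3. So w(3) = 3. P is now [[5, 6]].
Step i=2: Q has 2 at row 1, column 2; remove that cell from P, ejecting 6. So w(2) = 6. P is now [[5]].
Step i=1: Q has 1 at row 1, column 1; remove that cell from P, ejecting 5. So w(1) = 5. P is now [].

So w = 5 6 3 1 4 2.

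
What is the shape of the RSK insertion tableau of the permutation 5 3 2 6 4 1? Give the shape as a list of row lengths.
[2, 2, 1, 1]

Row-insert each entry into an empty tableau.

After inserting 5: P = [[5]].
After inserting 3: P = [[3], [5]].
After inserting 2: P = [[2], [3], [5]].
After inserting 6: P = [[2, 6], [3], [5]].
After inserting 4: P = [[2, 4], [3, 6], [5]].
After inserting 1: P = [[1, 4], [2, 6], [3], [5]].

The final insertion tableau P = [[1, 4], [2, 6], [3], [5]] has shape [2, 2, 1, 1].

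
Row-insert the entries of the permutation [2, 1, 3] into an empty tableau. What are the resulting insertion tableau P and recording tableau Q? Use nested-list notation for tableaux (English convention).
Insert each entry of the permutation into P by Schensted row insertion, recording in Q the position of each new cell.

Insert 2: appended to row 1. P = [[2]], Q = [[1]].
Insert 1: 1 bumps 2 from row 1; 2 starts row 2. P = [[1], [2]], Q = [[1], [2]].
Insert 3: appended to row 1. P = [[1, 3], [2]], Q = [[1, 3], [2]].

So P = [[1, 3], [2]], Q = [[1, 3], [2]].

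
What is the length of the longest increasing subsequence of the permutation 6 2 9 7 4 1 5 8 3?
4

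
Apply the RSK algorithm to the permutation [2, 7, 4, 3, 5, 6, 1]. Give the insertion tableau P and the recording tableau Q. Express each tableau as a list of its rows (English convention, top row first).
P = [[1, 3, 5, 6], [2], [4], [7]], Q = [[1, 2, 5, 6], [3], [4], [7]]

Insert each entry of the permutation into P by Schensted row insertion, recording in Q the position of each new cell.

Insert 2: appended to row 1. P = [[2]].
Insert 7: appended to row 1. P = [[2, 7]].
Insert 4: 4 bumps 7 from row 1; 7 starts row 2. P = [[2, 4], [7]].
Insert 3: 3 bumps 4 from row 1; 4 bumps 7 from row 2; 7 starts row 3. P = [[2, 3], [4], [7]].
Insert 5: appended to row 1. P = [[2, 3, 5], [4], [7]].
Insert 6: appended to row 1. P = [[2, 3, 5, 6], [4], [7]].
Insert 1: 1 bumps 2 from row 1; 2 bumps 4 from row 2; 4 bumps 7 from row 3; 7 starts row 4. P = [[1, 3, 5, 6], [2], [4], [7]].

So P = [[1, 3, 5, 6], [2], [4], [7]], Q = [[1, 2, 5, 6], [3], [4], [7]].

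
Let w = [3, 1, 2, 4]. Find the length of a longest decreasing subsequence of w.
2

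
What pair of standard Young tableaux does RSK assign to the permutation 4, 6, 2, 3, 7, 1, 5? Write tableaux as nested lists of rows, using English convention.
Insert each entry of the permutation into P by Schensted row insertion, recording in Q the position of each new cell.

Insert 4: appended to row 1. P = [[4]].
Insert 6: appended to row 1. P = [[4, 6]].
Insert 2: 2 bumps 4 from row 1; 4 starts row 2. P = [[2, 6], [4]].
Insert 3: 3 bumps 6 from row 1; 6 appends to row 2. P = [[2, 3], [4, 6]].
Insert 7: appended to row 1. P = [[2, 3, 7], [4, 6]].
Insert 1: 1 bumps 2 from row 1; 2 bumps 4 from row 2; 4 starts row 3. P = [[1, 3, 7], [2, 6], [4]].
Insert 5: 5 bumps 7 from row 1; 7 appends to row 2. P = [[1, 3, 5], [2, 6, 7], [4]].

So P = [[1, 3, 5], [2, 6, 7], [4]], Q = [[1, 2, 5], [3, 4, 7], [6]].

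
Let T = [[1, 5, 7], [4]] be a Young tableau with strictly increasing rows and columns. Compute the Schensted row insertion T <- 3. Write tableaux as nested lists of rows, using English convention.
[[1, 3, 7], [4, 5]]

In row 1, 3 replaces 5 (the leftmost entry greater than 3); 5 is bumped to row 2. 5 is appended to row 2. The new tableau is [[1, 3, 7], [4, 5]].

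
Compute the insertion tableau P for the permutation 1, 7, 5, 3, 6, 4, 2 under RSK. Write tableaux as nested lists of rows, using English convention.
P = [[1, 2, 4], [3, 6], [5], [7]]

Insert 1: appended to row 1. P = [[1]].
Insert 7: appended to row 1. P = [[1, 7]].
Insert 5: 5 bumps 7 from row 1; 7 starts row 2. P = [[1, 5], [7]].
Insert 3: 3 bumps 5 from row 1; 5 bumps 7 from row 2; 7 starts row 3. P = [[1, 3], [5], [7]].
Insert 6: appended to row 1. P = [[1, 3, 6], [5], [7]].
Insert 4: 4 bumps 6 from row 1; 6 appends to row 2. P = [[1, 3, 4], [5, 6], [7]].
Insert 2: 2 bumps 3 from row 1; 3 bumps 5 from row 2; 5 bumps 7 from row 3; 7 starts row 4. P = [[1, 2, 4], [3, 6], [5], [7]].

So P = [[1, 2, 4], [3, 6], [5], [7]].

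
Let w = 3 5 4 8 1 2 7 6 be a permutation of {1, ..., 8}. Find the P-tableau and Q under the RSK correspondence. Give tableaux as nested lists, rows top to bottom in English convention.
Insert each entry of the permutation into P by Schensted row insertion, recording in Q the position of each new cell.

Insert 3: appended to row 1. P = [[3]].
Insert 5: appended to row 1. P = [[3, 5]].
Insert 4: 4 bumps 5 from row 1; 5 starts row 2. P = [[3, 4], [5]].
Insert 8: appended to row 1. P = [[3, 4, 8], [5]].
Insert 1: 1 bumps 3 from row 1; 3 bumps 5 from row 2; 5 starts row 3. P = [[1, 4, 8], [3], [5]].
Insert 2: 2 bumps 4 from row 1; 4 appends to row 2. P = [[1, 2, 8], [3, 4], [5]].
Insert 7: 7 bumps 8 from row 1; 8 appends to row 2. P = [[1, 2, 7], [3, 4, 8], [5]].
Insert 6: 6 bumps 7 from row 1; 7 bumps 8 from row 2; 8 appends to row 3. P = [[1, 2, 6], [3, 4, 7], [5, 8]].

So P = [[1, 2, 6], [3, 4, 7], [5, 8]], Q = [[1, 2, 4], [3, 6, 7], [5, 8]].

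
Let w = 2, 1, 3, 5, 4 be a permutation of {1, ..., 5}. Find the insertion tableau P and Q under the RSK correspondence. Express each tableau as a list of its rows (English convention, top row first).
P = [[1, 3, 4], [2, 5]], Q = [[1, 3, 4], [2, 5]]

Insert each entry of the permutation into P by Schensted row insertion, recording in Q the position of each new cell.

Insert 2: appended to row 1. P = [[2]].
Insert 1: 1 bumps 2 from row 1; 2 starts row 2. P = [[1], [2]].
Insert 3: appended to row 1. P = [[1, 3], [2]].
Insert 5: appended to row 1. P = [[1, 3, 5], [2]].
Insert 4: 4 bumps 5 from row 1; 5 appends to row 2. P = [[1, 3, 4], [2, 5]].

So P = [[1, 3, 4], [2, 5]], Q = [[1, 3, 4], [2, 5]].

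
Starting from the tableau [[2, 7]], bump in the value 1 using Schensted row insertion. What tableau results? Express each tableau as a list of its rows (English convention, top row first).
[[1, 7], [2]]

In row 1, 1 replaces 2 (the leftmost entry greater than 1); 2 is bumped to row 2. 2 starts a new row 2. The new tableau is [[1, 7], [2]].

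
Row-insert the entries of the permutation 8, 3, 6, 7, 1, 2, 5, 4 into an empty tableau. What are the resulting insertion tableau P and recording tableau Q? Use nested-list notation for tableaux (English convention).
P = [[1, 2, 4], [3, 5, 7], [6], [8]], Q = [[1, 3, 4], [2, 6, 7], [5], [8]]

Insert each entry of the permutation into P by Schensted row insertion, recording in Q the position of each new cell.

Insert 8: appended to row 1. P = [[8]].
Insert 3: 3 bumps 8 from row 1; 8 starts row 2. P = [[3], [8]].
Insert 6: appended to row 1. P = [[3, 6], [8]].
Insert 7: appended to row 1. P = [[3, 6, 7], [8]].
Insert 1: 1 bumps 3 from row 1; 3 bumps 8 from row 2; 8 starts row 3. P = [[1, 6, 7], [3], [8]].
Insert 2: 2 bumps 6 from row 1; 6 appends to row 2. P = [[1, 2, 7], [3, 6], [8]].
Insert 5: 5 bumps 7 from row 1; 7 appends to row 2. P = [[1, 2, 5], [3, 6, 7], [8]].
Insert 4: 4 bumps 5 from row 1; 5 bumps 6 from row 2; 6 bumps 8 from row 3; 8 starts row 4. P = [[1, 2, 4], [3, 5, 7], [6], [8]].

So P = [[1, 2, 4], [3, 5, 7], [6], [8]], Q = [[1, 3, 4], [2, 6, 7], [5], [8]].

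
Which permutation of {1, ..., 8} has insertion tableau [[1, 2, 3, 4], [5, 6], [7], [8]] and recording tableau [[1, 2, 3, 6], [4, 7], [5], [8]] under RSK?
Reverse RSK: for i = n, n-1, ..., 1, locate i in Q, remove the corresponding corner cell from P, and reverse-bump its entry up through P; the value ejected from row 1 is w(i).

So w = 1 2 8 5 3 7 6 4.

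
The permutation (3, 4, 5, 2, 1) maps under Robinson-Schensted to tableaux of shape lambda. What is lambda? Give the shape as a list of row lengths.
Row-insert each entry into an empty tableau.

After inserting 3: P = [[3]].
After inserting 4: P = [[3, 4]].
After inserting 5: P = [[3, 4, 5]].
After inserting 2: P = [[2, 4, 5], [3]].
After inserting 1: P = [[1, 4, 5], [2], [3]].

The final insertion tableau P = [[1, 4, 5], [2], [3]] has shape [3, 1, 1].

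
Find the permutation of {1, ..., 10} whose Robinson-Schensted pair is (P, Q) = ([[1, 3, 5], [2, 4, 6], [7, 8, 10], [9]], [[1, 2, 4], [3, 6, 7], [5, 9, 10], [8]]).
7 9 8 10 2 4 6 1 3 5

Reverse the RSK construction: for i from n down to 1, find the cell of Q containing i, remove the entry at that cell from P, and reverse-bump it up through P; the value ejected from row 1 is w(i).

Step i=10: Q has 10 at row 3, column 3; remove 10 from row 3 of P and reverse-bump: 10 enters row 2 and ejects 6; 6 enters row 1 and ejects 5. So w(10) = 5. P is now [[1, 3, 6], [2, 4, 10], [7, 8], [9]].
Step i=9: Q has 9 at row 3, column 2; remove 8 from row 3 of P and reverse-bump: 8 enters row 2 and ejects 4; 4 enters row 1 and ejects 3. So w(9) = 3. P is now [[1, 4, 6], [2, 8, 10], [7], [9]].
Step i=8: Q has 8 at row 4, column 1; remove 9 from row 4 of P and reverse-bump: 9 enters row 3 and ejects 7; 7 enters row 2 and ejects 2; 2 enters row 1 and ejects 1. So w(8) = 1. P is now [[2, 4, 6], [7, 8, 10], [9]].
Step i=7: Q has 7 at row 2, column 3; remove 10 from row 2 of P and reverse-bump: 10 enters row 1 and ejects 6. So w(7) = 6. P is now [[2, 4, 10], [7, 8], [9]].
Step i=6: Q has 6 at row 2, column 2; remove 8 from row 2 of P and reverse-bump: 8 enters row 1 and ejects 4. So w(6) = 4. P is now [[2, 8, 10], [7], [9]].
Step i=5: Q has 5 at row 3, column 1; remove 9 from row 3 of P and reverse-bump: 9 enters row 2 and ejects 7; 7 enters row 1 and ejects 2. So w(5) = 2. P is now [[7, 8, 10], [9]].
Step i=4: Q has 4 at row 1, column 3; remove that cell from P, ejecting 10. So w(4) = 10. P is now [[7, 8], [9]].
Step i=3: Q has 3 at row 2, column 1; remove 9 from row 2 of P and reverse-bump: 9 enters row 1 and ejects 8. So w(3) = 8. P is now [[7, 9]].
Step i=2: Q has 2 at row 1, column 2; remove that cell from P, ejecting 9. So w(2) = 9. P is now [[7]].
Step i=1: Q has 1 at row 1, column 1; remove that cell from P, ejecting 7. So w(1) = 7. P is now [].

So w = 7 9 8 10 2 4 6 1 3 5.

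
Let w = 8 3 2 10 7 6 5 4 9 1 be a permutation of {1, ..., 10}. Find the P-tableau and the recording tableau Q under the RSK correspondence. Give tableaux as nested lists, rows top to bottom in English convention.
Insert each entry of the permutation into P by Schensted row insertion, recording in Q the position of each new cell.

After inserting 8: P = [[8]].
After inserting 3: P = [[3], [8]].
After inserting 2: P = [[2], [3], [8]].
After inserting 10: P = [[2, 10], [3], [8]].
After inserting 7: P = [[2, 7], [3, 10], [8]].
After inserting 6: P = [[2, 6], [3, 7], [8, 10]].
After inserting 5: P = [[2, 5], [3, 6], [7, 10], [8]].
After inserting 4: P = [[2, 4], [3, 5], [6, 10], [7], [8]].
After inserting 9: P = [[2, 4, 9], [3, 5], [6, 10], [7], [8]].
After inserting 1: P = [[1, 4, 9], [2, 5], [3, 10], [6], [7], [8]].

So P = [[1, 4, 9], [2, 5], [3, 10], [6], [7], [8]], Q = [[1, 4, 9], [2, 5], [3, 6], [7], [8], [10]].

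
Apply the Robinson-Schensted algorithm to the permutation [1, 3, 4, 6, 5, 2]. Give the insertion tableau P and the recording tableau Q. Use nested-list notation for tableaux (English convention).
Insert each entry of the permutation into P by Schensted row insertion, recording in Q the position of each new cell.

Insert 1: appended to row 1. P = [[1]].
Insert 3: appended to row 1. P = [[1, 3]].
Insert 4: appended to row 1. P = [[1, 3, 4]].
Insert 6: appended to row 1. P = [[1, 3, 4, 6]].
Insert 5: 5 bumps 6 from row 1; 6 starts row 2. P = [[1, 3, 4, 5], [6]].
Insert 2: 2 bumps 3 from row 1; 3 bumps 6 from row 2; 6 starts row 3. P = [[1, 2, 4, 5], [3], [6]].

So P = [[1, 2, 4, 5], [3], [6]], Q = [[1, 2, 3, 4], [5], [6]].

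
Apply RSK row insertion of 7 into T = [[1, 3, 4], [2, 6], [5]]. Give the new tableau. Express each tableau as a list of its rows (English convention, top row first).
7 is larger than every entry of row 1, so it is appended to row 1. The new tableau is [[1, 3, 4, 7], [2, 6], [5]].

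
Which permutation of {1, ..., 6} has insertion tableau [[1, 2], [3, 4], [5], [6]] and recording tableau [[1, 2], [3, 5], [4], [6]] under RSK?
3 6 5 1 4 2

Reverse RSK: for i = n, n-1, ..., 1, locate i in Q, remove the corresponding corner cell from P, and reverse-bump its entry up through P; the value ejected from row 1 is w(i).

So w = 3 6 5 1 4 2.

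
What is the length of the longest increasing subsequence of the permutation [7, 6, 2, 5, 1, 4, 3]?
2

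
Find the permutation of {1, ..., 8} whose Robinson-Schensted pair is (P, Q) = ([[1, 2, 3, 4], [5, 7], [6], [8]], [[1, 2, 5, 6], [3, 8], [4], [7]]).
1 8 6 2 5 7 3 4

Reverse the RSK construction: for i from n down to 1, find the cell of Q containing i, remove the entry at that cell from P, and reverse-bump it up through P; the value ejected from row 1 is w(i).

Step i=8: Q has 8 at row 2, column 2; remove 7 from row 2 of P and reverse-bump: 7 enters row 1 and ejects 4. So w(8) = 4. P is now [[1, 2, 3, 7], [5], [6], [8]].
Step i=7: Q has 7 at row 4, column 1; remove 8 from row 4 of P and reverse-bump: 8 enters row 3 and ejects 6; 6 enters row 2 and ejects 5; 5 enters row 1 and ejects 3. So w(7) = 3. P is now [[1, 2, 5, 7], [6], [8]].
Step i=6: Q has 6 at row 1, column 4; remove that cell from P, ejecting 7. So w(6) = 7. P is now [[1, 2, 5], [6], [8]].
Step i=5: Q has 5 at row 1, column 3; remove that cell from P, ejecting 5. So w(5) = 5. P is now [[1, 2], [6], [8]].
Step i=4: Q has 4 at row 3, column 1; remove 8 from row 3 of P and reverse-bump: 8 enters row 2 and ejects 6; 6 enters row 1 and ejects 2. So w(4) = 2. P is now [[1, 6], [8]].
Step i=3: Q has 3 at row 2, column 1; remove 8 from row 2 of P and reverse-bump: 8 enters row 1 and ejects 6. So w(3) = 6. P is now [[1, 8]].
Step i=2: Q has 2 at row 1, column 2; remove that cell from P, ejecting 8. So w(2) = 8. P is now [[1]].
Step i=1: Q has 1 at row 1, column 1; remove that cell from P, ejecting 1. So w(1) = 1. P is now [].

So w = 1 8 6 2 5 7 3 4.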